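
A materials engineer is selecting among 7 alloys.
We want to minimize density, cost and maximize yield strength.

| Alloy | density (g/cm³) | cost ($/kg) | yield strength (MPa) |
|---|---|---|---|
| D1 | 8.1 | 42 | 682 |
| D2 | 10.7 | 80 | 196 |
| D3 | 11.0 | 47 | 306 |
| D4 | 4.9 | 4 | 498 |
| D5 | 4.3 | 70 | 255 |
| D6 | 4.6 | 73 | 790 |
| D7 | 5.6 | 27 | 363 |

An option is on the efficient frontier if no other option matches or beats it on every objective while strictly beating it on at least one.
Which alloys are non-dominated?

D1: not dominated.
D2: dominated by D1 (density 8.1≤10.7, cost 42≤80, yield strength 682≥196).
D3: dominated by D1 (density 8.1≤11.0, cost 42≤47, yield strength 682≥306).
D4: not dominated (best cost).
D5: not dominated (best density).
D6: not dominated (best yield strength).
D7: dominated by D4 (density 4.9≤5.6, cost 4≤27, yield strength 498≥363).

D1, D4, D5, D6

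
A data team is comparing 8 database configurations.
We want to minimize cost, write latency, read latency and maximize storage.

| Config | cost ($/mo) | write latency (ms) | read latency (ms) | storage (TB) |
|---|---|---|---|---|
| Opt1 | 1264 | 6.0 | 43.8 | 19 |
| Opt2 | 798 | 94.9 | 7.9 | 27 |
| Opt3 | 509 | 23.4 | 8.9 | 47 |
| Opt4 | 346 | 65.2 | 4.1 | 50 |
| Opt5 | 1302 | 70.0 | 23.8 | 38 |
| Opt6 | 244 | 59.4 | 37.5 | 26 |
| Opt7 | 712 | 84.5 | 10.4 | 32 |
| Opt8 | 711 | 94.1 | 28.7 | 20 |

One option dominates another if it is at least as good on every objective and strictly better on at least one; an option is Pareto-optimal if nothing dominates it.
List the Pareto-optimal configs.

Opt1, Opt3, Opt4, Opt6

Opt1: not dominated (best write latency).
Opt2: dominated by Opt4 (cost 346≤798, write latency 65.2≤94.9, read latency 4.1≤7.9, storage 50≥27).
Opt3: not dominated.
Opt4: not dominated (best read latency).
Opt5: dominated by Opt3 (cost 509≤1302, write latency 23.4≤70.0, read latency 8.9≤23.8, storage 47≥38).
Opt6: not dominated (best cost).
Opt7: dominated by Opt3 (cost 509≤712, write latency 23.4≤84.5, read latency 8.9≤10.4, storage 47≥32).
Opt8: dominated by Opt3 (cost 509≤711, write latency 23.4≤94.1, read latency 8.9≤28.7, storage 47≥20).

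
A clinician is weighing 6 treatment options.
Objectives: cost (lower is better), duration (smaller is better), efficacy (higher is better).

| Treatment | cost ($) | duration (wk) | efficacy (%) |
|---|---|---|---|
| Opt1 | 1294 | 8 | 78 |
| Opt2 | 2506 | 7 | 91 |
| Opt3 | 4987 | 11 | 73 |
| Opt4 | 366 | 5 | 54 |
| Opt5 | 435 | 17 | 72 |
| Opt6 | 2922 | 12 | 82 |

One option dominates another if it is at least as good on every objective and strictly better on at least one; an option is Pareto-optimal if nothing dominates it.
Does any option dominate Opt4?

Opt1: worse on cost (1294 vs 366).
Opt2: worse on cost (2506 vs 366).
Opt3: worse on cost (4987 vs 366).
Opt5: worse on cost (435 vs 366).
Opt6: worse on cost (2922 vs 366).
No option is at least as good as Opt4 on every objective and strictly better on one.

No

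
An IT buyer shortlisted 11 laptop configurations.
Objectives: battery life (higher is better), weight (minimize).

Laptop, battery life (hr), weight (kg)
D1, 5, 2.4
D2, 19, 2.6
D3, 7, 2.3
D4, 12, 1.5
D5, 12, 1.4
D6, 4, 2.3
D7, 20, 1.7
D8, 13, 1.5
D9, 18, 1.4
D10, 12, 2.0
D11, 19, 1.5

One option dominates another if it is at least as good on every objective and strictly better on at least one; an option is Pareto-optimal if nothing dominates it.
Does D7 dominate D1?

Yes

D7 vs D1: battery life 20≥5, weight 1.7≤2.4 — D7 is at least as good on every objective with at least one strict improvement.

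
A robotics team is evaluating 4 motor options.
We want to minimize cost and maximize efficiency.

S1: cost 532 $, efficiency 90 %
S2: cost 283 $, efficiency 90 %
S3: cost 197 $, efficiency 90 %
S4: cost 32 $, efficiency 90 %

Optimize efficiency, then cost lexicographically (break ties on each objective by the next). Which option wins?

S4

First maximize efficiency: best is 90, kept {S1, S2, S3, S4}.
Then minimize cost: best is 32, kept {S4}.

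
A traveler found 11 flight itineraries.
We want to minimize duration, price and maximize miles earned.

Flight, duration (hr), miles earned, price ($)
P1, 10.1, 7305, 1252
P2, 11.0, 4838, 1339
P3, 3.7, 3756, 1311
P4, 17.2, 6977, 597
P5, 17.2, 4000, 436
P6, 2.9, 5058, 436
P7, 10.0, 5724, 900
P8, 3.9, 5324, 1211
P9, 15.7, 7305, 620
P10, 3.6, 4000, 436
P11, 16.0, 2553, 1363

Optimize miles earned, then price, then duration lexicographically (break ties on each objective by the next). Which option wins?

First maximize miles earned: best is 7305, kept {P1, P9}.
Then minimize price: best is 620, kept {P9}.

P9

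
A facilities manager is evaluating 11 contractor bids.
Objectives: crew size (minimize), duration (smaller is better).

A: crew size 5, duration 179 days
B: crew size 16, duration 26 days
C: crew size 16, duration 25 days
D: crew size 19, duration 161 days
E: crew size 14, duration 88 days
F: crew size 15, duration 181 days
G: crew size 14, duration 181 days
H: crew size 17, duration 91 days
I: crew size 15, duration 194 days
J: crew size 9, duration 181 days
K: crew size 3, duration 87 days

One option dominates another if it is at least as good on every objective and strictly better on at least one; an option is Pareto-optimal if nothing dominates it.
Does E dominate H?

Yes

E vs H: crew size 14≤17, duration 88≤91 — E is at least as good on every objective with at least one strict improvement.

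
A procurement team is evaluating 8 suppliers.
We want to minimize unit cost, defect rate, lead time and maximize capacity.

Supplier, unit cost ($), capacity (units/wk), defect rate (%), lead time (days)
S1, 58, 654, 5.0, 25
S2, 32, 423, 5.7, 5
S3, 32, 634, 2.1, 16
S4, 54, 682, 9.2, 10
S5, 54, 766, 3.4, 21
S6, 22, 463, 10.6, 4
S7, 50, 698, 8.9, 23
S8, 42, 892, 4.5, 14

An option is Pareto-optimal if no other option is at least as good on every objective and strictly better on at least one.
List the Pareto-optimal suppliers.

S1: dominated by S5 (unit cost 54≤58, capacity 766≥654, defect rate 3.4≤5.0, lead time 21≤25).
S2: not dominated.
S3: not dominated (best defect rate).
S4: not dominated.
S5: not dominated.
S6: not dominated (best unit cost).
S7: dominated by S8 (unit cost 42≤50, capacity 892≥698, defect rate 4.5≤8.9, lead time 14≤23).
S8: not dominated (best capacity).

S2, S3, S4, S5, S6, S8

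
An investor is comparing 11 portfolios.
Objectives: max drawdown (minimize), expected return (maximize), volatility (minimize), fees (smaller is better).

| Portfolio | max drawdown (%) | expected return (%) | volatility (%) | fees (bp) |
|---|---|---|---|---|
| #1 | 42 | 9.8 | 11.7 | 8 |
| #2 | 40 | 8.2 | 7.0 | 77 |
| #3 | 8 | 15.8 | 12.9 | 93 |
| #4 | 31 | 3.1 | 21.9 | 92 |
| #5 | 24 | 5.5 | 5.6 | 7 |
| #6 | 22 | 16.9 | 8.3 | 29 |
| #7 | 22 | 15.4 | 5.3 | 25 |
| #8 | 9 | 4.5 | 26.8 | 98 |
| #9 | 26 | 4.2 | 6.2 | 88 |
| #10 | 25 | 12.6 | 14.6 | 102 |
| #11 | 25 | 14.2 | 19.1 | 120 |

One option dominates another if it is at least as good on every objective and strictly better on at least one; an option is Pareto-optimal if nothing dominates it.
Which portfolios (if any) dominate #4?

#5: max drawdown 24≤31, expected return 5.5≥3.1, volatility 5.6≤21.9, fees 7≤92 — dominates #4.
#6: max drawdown 22≤31, expected return 16.9≥3.1, volatility 8.3≤21.9, fees 29≤92 — dominates #4.
#7: max drawdown 22≤31, expected return 15.4≥3.1, volatility 5.3≤21.9, fees 25≤92 — dominates #4.
#9: max drawdown 26≤31, expected return 4.2≥3.1, volatility 6.2≤21.9, fees 88≤92 — dominates #4.
Others (#1, #2, #3, #8, #10, #11) are each worse than #4 on at least one objective.

#5, #6, #7, #9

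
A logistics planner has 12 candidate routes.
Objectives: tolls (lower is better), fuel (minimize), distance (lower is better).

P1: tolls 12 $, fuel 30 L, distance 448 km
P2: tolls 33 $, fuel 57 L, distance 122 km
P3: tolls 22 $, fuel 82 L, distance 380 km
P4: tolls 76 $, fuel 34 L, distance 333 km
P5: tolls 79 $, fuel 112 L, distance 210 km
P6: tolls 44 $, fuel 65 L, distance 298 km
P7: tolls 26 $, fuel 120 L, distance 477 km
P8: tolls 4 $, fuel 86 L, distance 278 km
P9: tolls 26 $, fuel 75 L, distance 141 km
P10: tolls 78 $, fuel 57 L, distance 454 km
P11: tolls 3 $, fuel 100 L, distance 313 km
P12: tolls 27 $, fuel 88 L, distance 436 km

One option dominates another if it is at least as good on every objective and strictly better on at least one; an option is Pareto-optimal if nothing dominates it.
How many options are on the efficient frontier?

7

P1: not dominated (best fuel).
P2: not dominated (best distance).
P3: not dominated.
P4: not dominated.
P5: dominated by P2 (tolls 33≤79, fuel 57≤112, distance 122≤210).
P6: dominated by P2 (tolls 33≤44, fuel 57≤65, distance 122≤298).
P7: dominated by P1 (tolls 12≤26, fuel 30≤120, distance 448≤477).
P8: not dominated.
P9: not dominated.
P10: dominated by P1 (tolls 12≤78, fuel 30≤57, distance 448≤454).
P11: not dominated (best tolls).
P12: dominated by P3 (tolls 22≤27, fuel 82≤88, distance 380≤436).
Pareto-optimal: P1, P2, P3, P4, P8, P9, P11 → 7.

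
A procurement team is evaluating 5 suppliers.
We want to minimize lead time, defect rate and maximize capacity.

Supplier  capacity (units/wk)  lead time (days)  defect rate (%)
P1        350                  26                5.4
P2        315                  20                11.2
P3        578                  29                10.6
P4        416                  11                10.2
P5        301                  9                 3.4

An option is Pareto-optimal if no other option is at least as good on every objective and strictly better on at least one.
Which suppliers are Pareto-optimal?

P1: not dominated.
P2: dominated by P4 (capacity 416≥315, lead time 11≤20, defect rate 10.2≤11.2).
P3: not dominated (best capacity).
P4: not dominated.
P5: not dominated (best lead time).

P1, P3, P4, P5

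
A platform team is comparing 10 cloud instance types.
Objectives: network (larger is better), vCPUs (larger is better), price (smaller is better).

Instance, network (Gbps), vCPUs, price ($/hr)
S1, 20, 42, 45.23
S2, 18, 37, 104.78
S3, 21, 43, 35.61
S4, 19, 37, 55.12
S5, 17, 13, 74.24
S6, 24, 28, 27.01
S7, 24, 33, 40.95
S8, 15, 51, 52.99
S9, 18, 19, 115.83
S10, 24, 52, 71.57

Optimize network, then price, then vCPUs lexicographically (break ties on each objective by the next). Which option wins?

First maximize network: best is 24, kept {S6, S7, S10}.
Then minimize price: best is 27.01, kept {S6}.

S6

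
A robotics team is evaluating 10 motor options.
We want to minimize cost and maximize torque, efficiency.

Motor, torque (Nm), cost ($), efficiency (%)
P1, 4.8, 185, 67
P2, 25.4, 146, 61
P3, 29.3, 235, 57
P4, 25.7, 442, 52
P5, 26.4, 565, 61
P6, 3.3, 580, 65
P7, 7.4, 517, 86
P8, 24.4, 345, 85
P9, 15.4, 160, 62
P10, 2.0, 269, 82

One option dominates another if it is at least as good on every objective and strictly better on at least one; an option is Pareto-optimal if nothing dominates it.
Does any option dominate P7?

No

P1: worse on torque (4.8 vs 7.4).
P2: worse on efficiency (61 vs 86).
P3: worse on efficiency (57 vs 86).
P4: worse on efficiency (52 vs 86).
P5: worse on cost (565 vs 517).
P6: worse on torque (3.3 vs 7.4).
P8: worse on efficiency (85 vs 86).
P9: worse on efficiency (62 vs 86).
P10: worse on torque (2.0 vs 7.4).
No option is at least as good as P7 on every objective and strictly better on one.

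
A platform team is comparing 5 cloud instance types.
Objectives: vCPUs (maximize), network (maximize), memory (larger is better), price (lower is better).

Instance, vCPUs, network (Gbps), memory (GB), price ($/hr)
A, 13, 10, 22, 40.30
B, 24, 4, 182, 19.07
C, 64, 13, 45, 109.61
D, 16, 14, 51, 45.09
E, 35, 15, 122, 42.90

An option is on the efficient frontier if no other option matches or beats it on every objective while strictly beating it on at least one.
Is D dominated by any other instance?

E vs D: vCPUs 35≥16, network 15≥14, memory 122≥51, price 42.90≤45.09 — E is at least as good on every objective and strictly better on at least one, so E dominates D.

Yes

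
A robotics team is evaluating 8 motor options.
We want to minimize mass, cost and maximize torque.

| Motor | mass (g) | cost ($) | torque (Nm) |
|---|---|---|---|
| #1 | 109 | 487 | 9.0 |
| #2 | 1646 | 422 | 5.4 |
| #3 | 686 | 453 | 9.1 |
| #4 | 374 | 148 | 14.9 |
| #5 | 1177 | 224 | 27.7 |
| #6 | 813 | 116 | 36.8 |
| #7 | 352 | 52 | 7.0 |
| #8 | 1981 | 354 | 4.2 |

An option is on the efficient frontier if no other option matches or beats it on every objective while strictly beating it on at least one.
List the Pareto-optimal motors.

#1, #4, #6, #7

#1: not dominated (best mass).
#2: dominated by #4 (mass 374≤1646, cost 148≤422, torque 14.9≥5.4).
#3: dominated by #4 (mass 374≤686, cost 148≤453, torque 14.9≥9.1).
#4: not dominated.
#5: dominated by #6 (mass 813≤1177, cost 116≤224, torque 36.8≥27.7).
#6: not dominated (best torque).
#7: not dominated (best cost).
#8: dominated by #4 (mass 374≤1981, cost 148≤354, torque 14.9≥4.2).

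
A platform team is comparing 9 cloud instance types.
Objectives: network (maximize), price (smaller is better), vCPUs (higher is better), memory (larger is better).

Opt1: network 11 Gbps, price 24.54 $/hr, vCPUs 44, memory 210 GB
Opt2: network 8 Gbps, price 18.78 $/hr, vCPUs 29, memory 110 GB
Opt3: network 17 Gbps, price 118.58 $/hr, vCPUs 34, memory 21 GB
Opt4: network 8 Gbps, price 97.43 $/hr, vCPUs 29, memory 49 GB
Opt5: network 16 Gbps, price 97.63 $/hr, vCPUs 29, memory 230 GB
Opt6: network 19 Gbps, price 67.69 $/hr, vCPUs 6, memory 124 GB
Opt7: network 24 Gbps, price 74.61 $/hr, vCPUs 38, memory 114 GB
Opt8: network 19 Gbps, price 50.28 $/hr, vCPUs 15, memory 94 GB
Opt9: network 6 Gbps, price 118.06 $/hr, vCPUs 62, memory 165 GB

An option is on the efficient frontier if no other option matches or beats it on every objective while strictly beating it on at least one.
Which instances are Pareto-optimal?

Opt1: not dominated.
Opt2: not dominated (best price).
Opt3: dominated by Opt7 (network 24≥17, price 74.61≤118.58, vCPUs 38≥34, memory 114≥21).
Opt4: dominated by Opt1 (network 11≥8, price 24.54≤97.43, vCPUs 44≥29, memory 210≥49).
Opt5: not dominated (best memory).
Opt6: not dominated.
Opt7: not dominated (best network).
Opt8: not dominated.
Opt9: not dominated (best vCPUs).

Opt1, Opt2, Opt5, Opt6, Opt7, Opt8, Opt9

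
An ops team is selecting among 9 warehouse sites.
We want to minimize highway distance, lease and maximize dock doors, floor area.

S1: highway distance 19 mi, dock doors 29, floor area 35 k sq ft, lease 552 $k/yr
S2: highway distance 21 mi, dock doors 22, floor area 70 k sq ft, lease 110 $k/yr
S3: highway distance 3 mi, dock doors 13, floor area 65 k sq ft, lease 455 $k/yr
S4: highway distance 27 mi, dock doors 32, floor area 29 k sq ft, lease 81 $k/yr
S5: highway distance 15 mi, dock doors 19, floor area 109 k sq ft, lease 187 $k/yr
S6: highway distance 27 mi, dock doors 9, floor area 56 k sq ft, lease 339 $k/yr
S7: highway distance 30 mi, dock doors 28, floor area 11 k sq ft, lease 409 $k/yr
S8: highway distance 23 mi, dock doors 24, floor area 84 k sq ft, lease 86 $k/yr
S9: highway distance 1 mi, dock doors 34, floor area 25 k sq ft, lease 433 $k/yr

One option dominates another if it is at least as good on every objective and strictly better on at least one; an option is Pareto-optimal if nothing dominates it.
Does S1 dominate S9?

S1 vs S9: S1 is worse on highway distance (19 vs 1), so it does not dominate S9.

No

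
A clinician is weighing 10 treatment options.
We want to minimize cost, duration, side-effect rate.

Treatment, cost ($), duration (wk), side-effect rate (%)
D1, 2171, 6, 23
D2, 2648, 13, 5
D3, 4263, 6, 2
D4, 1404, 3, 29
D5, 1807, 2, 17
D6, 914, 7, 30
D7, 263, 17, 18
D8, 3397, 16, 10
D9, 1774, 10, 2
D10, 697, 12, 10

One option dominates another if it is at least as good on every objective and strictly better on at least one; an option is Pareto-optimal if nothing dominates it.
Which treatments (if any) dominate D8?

D2, D9, D10

D2: cost 2648≤3397, duration 13≤16, side-effect rate 5≤10 — dominates D8.
D9: cost 1774≤3397, duration 10≤16, side-effect rate 2≤10 — dominates D8.
D10: cost 697≤3397, duration 12≤16, side-effect rate 10≤10 — dominates D8.
Others (D1, D3, D4, D5, D6, D7) are each worse than D8 on at least one objective.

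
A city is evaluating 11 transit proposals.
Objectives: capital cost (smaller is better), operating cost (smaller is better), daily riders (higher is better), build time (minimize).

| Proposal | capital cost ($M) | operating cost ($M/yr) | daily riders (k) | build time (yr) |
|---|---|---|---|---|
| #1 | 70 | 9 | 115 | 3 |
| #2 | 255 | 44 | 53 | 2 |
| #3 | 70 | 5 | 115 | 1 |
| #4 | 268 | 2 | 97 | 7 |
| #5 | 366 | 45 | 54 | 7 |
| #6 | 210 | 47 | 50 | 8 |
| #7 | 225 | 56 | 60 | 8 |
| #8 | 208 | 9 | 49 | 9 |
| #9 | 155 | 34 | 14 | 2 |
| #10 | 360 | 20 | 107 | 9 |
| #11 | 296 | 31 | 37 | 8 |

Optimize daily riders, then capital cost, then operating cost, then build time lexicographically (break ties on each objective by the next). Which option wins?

First maximize daily riders: best is 115, kept {#1, #3}.
Then minimize capital cost: best is 70, kept {#1, #3}.
Then minimize operating cost: best is 5, kept {#3}.

#3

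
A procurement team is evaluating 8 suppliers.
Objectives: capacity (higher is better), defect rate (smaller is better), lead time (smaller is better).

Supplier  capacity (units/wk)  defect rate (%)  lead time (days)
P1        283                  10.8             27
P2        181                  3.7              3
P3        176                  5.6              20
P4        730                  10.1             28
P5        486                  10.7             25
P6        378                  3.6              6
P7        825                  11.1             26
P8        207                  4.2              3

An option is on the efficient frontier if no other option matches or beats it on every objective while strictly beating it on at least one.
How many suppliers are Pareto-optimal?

P1: dominated by P5 (capacity 486≥283, defect rate 10.7≤10.8, lead time 25≤27).
P2: not dominated.
P3: dominated by P2 (capacity 181≥176, defect rate 3.7≤5.6, lead time 3≤20).
P4: not dominated.
P5: not dominated.
P6: not dominated (best defect rate).
P7: not dominated (best capacity).
P8: not dominated.
Pareto-optimal: P2, P4, P5, P6, P7, P8 → 6.

6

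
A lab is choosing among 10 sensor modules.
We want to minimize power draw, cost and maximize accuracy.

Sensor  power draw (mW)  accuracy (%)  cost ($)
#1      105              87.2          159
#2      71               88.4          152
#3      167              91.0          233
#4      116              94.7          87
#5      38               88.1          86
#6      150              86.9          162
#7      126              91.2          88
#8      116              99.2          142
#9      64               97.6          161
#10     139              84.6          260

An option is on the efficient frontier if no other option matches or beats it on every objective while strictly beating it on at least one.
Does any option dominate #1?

Yes

#2 vs #1: power draw 71≤105, accuracy 88.4≥87.2, cost 152≤159 — #2 is at least as good on every objective and strictly better on at least one, so #2 dominates #1.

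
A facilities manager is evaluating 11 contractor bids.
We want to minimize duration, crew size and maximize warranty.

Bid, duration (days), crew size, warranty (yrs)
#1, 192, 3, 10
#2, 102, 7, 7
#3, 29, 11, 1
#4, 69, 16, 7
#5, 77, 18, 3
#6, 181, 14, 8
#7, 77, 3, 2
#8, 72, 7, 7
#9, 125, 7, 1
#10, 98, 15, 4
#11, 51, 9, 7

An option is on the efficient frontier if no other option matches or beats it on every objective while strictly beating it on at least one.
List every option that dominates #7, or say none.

none

#1: worse on duration (192 vs 77).
#2: worse on duration (102 vs 77).
#3: worse on crew size (11 vs 3).
#4: worse on crew size (16 vs 3).
#5: worse on crew size (18 vs 3).
#6: worse on duration (181 vs 77).
#8: worse on crew size (7 vs 3).
#9: worse on duration (125 vs 77).
#10: worse on duration (98 vs 77).
#11: worse on crew size (9 vs 3).
No option dominates #7.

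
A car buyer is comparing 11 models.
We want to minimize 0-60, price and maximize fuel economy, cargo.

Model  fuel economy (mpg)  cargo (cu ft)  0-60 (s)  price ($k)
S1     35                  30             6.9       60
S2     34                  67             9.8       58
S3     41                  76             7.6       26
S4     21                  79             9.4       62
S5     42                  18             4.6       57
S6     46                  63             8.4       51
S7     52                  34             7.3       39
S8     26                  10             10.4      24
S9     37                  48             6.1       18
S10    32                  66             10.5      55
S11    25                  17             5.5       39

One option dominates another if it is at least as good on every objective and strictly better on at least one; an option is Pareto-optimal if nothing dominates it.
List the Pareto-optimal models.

S3, S4, S5, S6, S7, S9, S11

S1: dominated by S9 (fuel economy 37≥35, cargo 48≥30, 0-60 6.1≤6.9, price 18≤60).
S2: dominated by S3 (fuel economy 41≥34, cargo 76≥67, 0-60 7.6≤9.8, price 26≤58).
S3: not dominated.
S4: not dominated (best cargo).
S5: not dominated (best 0-60).
S6: not dominated.
S7: not dominated (best fuel economy).
S8: dominated by S9 (fuel economy 37≥26, cargo 48≥10, 0-60 6.1≤10.4, price 18≤24).
S9: not dominated (best price).
S10: dominated by S3 (fuel economy 41≥32, cargo 76≥66, 0-60 7.6≤10.5, price 26≤55).
S11: not dominated.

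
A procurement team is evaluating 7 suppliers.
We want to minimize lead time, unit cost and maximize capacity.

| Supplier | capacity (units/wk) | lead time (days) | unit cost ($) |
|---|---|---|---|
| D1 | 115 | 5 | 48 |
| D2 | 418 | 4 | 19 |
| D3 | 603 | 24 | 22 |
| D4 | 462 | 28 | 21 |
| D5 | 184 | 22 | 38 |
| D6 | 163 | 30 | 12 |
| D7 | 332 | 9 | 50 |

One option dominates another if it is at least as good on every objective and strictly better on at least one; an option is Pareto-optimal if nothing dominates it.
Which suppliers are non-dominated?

D2, D3, D4, D6

D1: dominated by D2 (capacity 418≥115, lead time 4≤5, unit cost 19≤48).
D2: not dominated (best lead time).
D3: not dominated (best capacity).
D4: not dominated.
D5: dominated by D2 (capacity 418≥184, lead time 4≤22, unit cost 19≤38).
D6: not dominated (best unit cost).
D7: dominated by D2 (capacity 418≥332, lead time 4≤9, unit cost 19≤50).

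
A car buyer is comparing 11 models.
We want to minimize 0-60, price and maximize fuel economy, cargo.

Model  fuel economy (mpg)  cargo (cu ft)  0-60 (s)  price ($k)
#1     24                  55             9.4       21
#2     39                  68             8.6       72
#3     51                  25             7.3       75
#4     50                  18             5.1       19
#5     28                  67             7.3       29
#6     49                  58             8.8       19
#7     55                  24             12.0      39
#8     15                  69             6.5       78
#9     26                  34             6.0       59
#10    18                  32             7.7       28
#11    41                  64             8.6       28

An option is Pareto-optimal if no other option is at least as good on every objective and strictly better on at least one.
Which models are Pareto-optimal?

#1: dominated by #6 (fuel economy 49≥24, cargo 58≥55, 0-60 8.8≤9.4, price 19≤21).
#2: not dominated.
#3: not dominated.
#4: not dominated (best 0-60).
#5: not dominated.
#6: not dominated.
#7: not dominated (best fuel economy).
#8: not dominated (best cargo).
#9: not dominated.
#10: not dominated.
#11: not dominated.

#2, #3, #4, #5, #6, #7, #8, #9, #10, #11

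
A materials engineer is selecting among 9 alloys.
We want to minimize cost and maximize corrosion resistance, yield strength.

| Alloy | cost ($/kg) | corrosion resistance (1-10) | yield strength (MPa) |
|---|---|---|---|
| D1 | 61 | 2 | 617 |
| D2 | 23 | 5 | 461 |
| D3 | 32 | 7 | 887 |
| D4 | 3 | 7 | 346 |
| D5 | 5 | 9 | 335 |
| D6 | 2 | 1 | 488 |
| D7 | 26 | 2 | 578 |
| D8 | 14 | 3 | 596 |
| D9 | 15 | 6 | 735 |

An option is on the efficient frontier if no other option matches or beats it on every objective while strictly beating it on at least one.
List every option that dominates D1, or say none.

D3, D9

D3: cost 32≤61, corrosion resistance 7≥2, yield strength 887≥617 — dominates D1.
D9: cost 15≤61, corrosion resistance 6≥2, yield strength 735≥617 — dominates D1.
Others (D2, D4, D5, D6, D7, D8) are each worse than D1 on at least one objective.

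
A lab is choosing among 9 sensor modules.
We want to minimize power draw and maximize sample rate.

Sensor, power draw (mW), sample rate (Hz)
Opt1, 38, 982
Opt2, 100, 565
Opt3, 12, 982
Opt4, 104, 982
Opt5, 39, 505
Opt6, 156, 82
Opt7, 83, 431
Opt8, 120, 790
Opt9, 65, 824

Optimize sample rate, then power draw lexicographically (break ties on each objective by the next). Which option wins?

First maximize sample rate: best is 982, kept {Opt1, Opt3, Opt4}.
Then minimize power draw: best is 12, kept {Opt3}.

Opt3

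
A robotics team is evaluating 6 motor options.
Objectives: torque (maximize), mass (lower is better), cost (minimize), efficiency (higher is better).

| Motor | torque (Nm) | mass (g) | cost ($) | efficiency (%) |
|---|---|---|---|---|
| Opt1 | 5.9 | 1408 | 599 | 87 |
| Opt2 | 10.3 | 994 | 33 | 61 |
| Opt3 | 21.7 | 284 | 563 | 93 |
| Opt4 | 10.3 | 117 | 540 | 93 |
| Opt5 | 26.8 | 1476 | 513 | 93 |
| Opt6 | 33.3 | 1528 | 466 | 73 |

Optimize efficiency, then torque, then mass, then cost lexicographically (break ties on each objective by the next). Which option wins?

First maximize efficiency: best is 93, kept {Opt3, Opt4, Opt5}.
Then maximize torque: best is 26.8, kept {Opt5}.

Opt5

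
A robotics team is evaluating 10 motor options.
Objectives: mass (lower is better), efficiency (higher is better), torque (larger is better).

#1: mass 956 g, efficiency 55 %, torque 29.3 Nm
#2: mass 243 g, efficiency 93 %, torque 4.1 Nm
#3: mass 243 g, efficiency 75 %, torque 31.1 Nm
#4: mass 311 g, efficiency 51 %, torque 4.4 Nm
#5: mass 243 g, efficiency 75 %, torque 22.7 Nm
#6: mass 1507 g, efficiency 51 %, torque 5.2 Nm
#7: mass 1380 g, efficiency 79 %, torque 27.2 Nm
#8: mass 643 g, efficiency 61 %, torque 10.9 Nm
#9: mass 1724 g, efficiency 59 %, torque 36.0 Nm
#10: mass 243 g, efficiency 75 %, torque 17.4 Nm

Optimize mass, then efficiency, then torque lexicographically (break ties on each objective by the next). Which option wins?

#2

First minimize mass: best is 243, kept {#2, #3, #5, #10}.
Then maximize efficiency: best is 93, kept {#2}.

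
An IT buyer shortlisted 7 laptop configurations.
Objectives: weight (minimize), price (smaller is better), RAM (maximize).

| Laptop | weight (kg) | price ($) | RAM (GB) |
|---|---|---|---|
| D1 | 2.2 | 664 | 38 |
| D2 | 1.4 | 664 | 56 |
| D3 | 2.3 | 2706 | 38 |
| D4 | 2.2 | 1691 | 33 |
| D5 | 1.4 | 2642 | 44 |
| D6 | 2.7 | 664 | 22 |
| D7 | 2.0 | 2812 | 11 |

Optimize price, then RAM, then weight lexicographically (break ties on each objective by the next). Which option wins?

First minimize price: best is 664, kept {D1, D2, D6}.
Then maximize RAM: best is 56, kept {D2}.

D2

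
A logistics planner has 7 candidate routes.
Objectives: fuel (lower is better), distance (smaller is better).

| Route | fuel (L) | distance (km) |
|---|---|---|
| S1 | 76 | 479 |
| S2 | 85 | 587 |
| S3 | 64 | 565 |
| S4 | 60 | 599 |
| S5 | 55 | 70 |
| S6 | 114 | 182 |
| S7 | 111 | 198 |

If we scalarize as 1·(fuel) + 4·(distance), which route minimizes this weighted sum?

S1: 1·76 + 4·479 = 1992
S2: 1·85 + 4·587 = 2433
S3: 1·64 + 4·565 = 2324
S4: 1·60 + 4·599 = 2456
S5: 1·55 + 4·70 = 335
S6: 1·114 + 4·182 = 842
S7: 1·111 + 4·198 = 903
Lowest: S5 at 335.

S5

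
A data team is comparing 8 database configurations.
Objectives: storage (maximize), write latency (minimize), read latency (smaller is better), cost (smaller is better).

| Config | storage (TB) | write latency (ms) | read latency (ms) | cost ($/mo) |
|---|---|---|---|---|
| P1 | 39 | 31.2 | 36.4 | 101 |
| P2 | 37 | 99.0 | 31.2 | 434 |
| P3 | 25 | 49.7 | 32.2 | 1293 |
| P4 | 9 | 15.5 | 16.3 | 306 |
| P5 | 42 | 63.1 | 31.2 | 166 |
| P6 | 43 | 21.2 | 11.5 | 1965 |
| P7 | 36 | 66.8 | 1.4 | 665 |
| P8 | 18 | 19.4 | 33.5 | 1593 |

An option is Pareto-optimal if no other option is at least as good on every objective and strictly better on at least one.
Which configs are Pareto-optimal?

P1: not dominated (best cost).
P2: dominated by P5 (storage 42≥37, write latency 63.1≤99.0, read latency 31.2≤31.2, cost 166≤434).
P3: not dominated.
P4: not dominated (best write latency).
P5: not dominated.
P6: not dominated (best storage).
P7: not dominated (best read latency).
P8: not dominated.

P1, P3, P4, P5, P6, P7, P8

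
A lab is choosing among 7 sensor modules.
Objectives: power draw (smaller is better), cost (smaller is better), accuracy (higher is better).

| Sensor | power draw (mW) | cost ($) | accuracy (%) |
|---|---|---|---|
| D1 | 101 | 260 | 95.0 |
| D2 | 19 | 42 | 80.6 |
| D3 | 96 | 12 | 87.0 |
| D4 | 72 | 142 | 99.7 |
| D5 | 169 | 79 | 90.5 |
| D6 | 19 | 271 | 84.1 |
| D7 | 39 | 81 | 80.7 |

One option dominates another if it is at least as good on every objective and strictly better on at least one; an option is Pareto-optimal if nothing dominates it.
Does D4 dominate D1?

D4 vs D1: power draw 72≤101, cost 142≤260, accuracy 99.7≥95.0 — D4 is at least as good on every objective with at least one strict improvement.

Yes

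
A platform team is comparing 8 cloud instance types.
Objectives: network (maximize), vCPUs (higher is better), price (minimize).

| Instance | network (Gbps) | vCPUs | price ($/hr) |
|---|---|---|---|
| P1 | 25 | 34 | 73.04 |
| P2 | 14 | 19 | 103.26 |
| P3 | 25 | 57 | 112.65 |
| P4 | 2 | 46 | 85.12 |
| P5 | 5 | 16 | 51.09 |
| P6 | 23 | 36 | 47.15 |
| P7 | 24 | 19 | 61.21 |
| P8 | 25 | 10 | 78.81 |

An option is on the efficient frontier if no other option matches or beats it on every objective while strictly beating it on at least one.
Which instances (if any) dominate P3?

none

P1: worse on vCPUs (34 vs 57).
P2: worse on network (14 vs 25).
P4: worse on network (2 vs 25).
P5: worse on network (5 vs 25).
P6: worse on network (23 vs 25).
P7: worse on network (24 vs 25).
P8: worse on vCPUs (10 vs 57).
No option dominates P3.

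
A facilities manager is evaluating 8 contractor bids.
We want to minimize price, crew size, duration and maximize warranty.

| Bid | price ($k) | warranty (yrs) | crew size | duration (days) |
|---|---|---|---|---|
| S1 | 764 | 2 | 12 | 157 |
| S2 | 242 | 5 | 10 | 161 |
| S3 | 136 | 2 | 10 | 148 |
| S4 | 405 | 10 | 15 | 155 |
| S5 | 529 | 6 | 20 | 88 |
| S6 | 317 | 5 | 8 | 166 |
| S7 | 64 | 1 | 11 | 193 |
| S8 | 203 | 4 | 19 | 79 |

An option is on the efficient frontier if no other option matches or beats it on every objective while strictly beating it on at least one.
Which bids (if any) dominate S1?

S3

S3: price 136≤764, warranty 2≥2, crew size 10≤12, duration 148≤157 — dominates S1.
Others (S2, S4, S5, S6, S7, S8) are each worse than S1 on at least one objective.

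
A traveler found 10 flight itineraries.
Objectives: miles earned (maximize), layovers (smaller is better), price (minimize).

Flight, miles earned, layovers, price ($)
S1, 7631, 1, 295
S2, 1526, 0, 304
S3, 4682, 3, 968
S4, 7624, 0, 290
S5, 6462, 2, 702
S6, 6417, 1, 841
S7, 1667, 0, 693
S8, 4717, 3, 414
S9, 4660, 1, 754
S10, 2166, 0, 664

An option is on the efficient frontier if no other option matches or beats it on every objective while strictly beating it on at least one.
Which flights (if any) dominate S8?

S1: miles earned 7631≥4717, layovers 1≤3, price 295≤414 — dominates S8.
S4: miles earned 7624≥4717, layovers 0≤3, price 290≤414 — dominates S8.
Others (S2, S3, S5, S6, S7, S9, S10) are each worse than S8 on at least one objective.

S1, S4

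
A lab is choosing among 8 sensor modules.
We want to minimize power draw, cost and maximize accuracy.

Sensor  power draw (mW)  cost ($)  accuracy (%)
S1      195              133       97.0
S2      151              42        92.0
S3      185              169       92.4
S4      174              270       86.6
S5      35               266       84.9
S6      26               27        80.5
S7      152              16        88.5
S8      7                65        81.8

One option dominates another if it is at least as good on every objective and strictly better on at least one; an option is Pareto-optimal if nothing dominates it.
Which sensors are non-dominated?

S1: not dominated (best accuracy).
S2: not dominated.
S3: not dominated.
S4: dominated by S2 (power draw 151≤174, cost 42≤270, accuracy 92.0≥86.6).
S5: not dominated.
S6: not dominated.
S7: not dominated (best cost).
S8: not dominated (best power draw).

S1, S2, S3, S5, S6, S7, S8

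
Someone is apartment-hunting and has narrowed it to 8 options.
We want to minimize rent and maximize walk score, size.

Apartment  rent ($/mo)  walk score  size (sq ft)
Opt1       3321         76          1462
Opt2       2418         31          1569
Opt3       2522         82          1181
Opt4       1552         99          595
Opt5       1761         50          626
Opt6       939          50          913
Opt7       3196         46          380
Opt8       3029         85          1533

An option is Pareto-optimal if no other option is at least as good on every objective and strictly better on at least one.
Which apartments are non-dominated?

Opt1: dominated by Opt8 (rent 3029≤3321, walk score 85≥76, size 1533≥1462).
Opt2: not dominated (best size).
Opt3: not dominated.
Opt4: not dominated (best walk score).
Opt5: dominated by Opt6 (rent 939≤1761, walk score 50≥50, size 913≥626).
Opt6: not dominated (best rent).
Opt7: dominated by Opt3 (rent 2522≤3196, walk score 82≥46, size 1181≥380).
Opt8: not dominated.

Opt2, Opt3, Opt4, Opt6, Opt8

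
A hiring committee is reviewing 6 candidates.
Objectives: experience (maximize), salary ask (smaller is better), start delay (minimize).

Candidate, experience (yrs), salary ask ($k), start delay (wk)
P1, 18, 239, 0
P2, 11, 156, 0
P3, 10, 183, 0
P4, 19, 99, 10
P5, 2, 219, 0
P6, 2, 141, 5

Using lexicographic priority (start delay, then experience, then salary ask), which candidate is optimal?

P1

First minimize start delay: best is 0, kept {P1, P2, P3, P5}.
Then maximize experience: best is 18, kept {P1}.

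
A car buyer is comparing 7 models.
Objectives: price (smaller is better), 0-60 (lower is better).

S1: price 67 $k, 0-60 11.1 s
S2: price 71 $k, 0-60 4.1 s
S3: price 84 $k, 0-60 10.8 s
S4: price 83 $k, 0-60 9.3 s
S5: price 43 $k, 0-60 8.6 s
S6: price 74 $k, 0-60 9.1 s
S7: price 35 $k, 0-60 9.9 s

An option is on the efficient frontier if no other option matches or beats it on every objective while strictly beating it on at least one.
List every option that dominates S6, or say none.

S2: price 71≤74, 0-60 4.1≤9.1 — dominates S6.
S5: price 43≤74, 0-60 8.6≤9.1 — dominates S6.
Others (S1, S3, S4, S7) are each worse than S6 on at least one objective.

S2, S5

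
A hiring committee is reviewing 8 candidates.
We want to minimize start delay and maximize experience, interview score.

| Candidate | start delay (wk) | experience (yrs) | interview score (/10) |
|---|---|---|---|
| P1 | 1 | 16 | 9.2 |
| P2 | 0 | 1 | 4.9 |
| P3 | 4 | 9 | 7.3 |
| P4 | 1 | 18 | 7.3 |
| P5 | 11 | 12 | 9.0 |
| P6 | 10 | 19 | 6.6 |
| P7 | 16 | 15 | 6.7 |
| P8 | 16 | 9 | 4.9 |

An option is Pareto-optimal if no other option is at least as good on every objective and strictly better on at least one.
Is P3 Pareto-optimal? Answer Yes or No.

No

P1 vs P3: start delay 1≤4, experience 16≥9, interview score 9.2≥7.3 — P1 is at least as good on every objective and strictly better on at least one, so P1 dominates P3.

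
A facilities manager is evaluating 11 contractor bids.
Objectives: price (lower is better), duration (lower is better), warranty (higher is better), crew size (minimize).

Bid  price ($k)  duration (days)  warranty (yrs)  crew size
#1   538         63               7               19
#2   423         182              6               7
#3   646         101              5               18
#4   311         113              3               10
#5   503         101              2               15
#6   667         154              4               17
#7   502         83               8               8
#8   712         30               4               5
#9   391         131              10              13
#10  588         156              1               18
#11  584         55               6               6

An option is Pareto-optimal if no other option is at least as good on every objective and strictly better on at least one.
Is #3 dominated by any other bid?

#7 vs #3: price 502≤646, duration 83≤101, warranty 8≥5, crew size 8≤18 — #7 is at least as good on every objective and strictly better on at least one, so #7 dominates #3.

Yes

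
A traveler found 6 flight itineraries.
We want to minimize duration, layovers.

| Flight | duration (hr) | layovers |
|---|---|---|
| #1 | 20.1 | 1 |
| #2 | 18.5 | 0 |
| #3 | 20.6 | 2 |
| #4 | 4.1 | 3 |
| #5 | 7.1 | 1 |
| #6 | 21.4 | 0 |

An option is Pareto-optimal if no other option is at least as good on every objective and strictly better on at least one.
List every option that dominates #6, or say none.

#2: duration 18.5≤21.4, layovers 0≤0 — dominates #6.
Others (#1, #3, #4, #5) are each worse than #6 on at least one objective.

#2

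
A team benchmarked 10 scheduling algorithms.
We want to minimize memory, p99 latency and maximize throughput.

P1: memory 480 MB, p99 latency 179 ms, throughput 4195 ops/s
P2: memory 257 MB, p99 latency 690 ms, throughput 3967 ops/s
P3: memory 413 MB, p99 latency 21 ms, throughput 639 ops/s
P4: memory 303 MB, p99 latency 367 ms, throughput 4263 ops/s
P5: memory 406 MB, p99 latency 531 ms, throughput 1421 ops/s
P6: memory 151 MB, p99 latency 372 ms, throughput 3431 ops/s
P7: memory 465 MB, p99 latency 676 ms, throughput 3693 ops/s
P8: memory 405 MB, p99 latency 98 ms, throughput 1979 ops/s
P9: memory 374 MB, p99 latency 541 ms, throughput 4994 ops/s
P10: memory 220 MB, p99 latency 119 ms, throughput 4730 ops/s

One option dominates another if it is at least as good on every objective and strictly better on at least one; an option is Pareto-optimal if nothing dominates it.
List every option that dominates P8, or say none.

P1: worse on memory (480 vs 405).
P2: worse on p99 latency (690 vs 98).
P3: worse on memory (413 vs 405).
P4: worse on p99 latency (367 vs 98).
P5: worse on memory (406 vs 405).
P6: worse on p99 latency (372 vs 98).
P7: worse on memory (465 vs 405).
P9: worse on p99 latency (541 vs 98).
P10: worse on p99 latency (119 vs 98).
No option dominates P8.

none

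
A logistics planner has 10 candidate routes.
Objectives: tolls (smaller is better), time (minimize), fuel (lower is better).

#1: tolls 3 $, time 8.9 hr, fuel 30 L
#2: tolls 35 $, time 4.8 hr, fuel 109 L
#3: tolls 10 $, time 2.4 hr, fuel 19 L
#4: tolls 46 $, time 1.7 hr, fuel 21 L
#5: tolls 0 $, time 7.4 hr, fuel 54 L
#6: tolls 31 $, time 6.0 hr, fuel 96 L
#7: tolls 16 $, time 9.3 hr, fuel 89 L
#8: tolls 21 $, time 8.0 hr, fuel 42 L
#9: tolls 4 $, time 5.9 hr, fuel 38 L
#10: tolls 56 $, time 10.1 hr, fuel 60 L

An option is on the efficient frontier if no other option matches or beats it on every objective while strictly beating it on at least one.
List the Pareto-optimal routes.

#1, #3, #4, #5, #9

#1: not dominated.
#2: dominated by #3 (tolls 10≤35, time 2.4≤4.8, fuel 19≤109).
#3: not dominated (best fuel).
#4: not dominated (best time).
#5: not dominated (best tolls).
#6: dominated by #3 (tolls 10≤31, time 2.4≤6.0, fuel 19≤96).
#7: dominated by #1 (tolls 3≤16, time 8.9≤9.3, fuel 30≤89).
#8: dominated by #3 (tolls 10≤21, time 2.4≤8.0, fuel 19≤42).
#9: not dominated.
#10: dominated by #1 (tolls 3≤56, time 8.9≤10.1, fuel 30≤60).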